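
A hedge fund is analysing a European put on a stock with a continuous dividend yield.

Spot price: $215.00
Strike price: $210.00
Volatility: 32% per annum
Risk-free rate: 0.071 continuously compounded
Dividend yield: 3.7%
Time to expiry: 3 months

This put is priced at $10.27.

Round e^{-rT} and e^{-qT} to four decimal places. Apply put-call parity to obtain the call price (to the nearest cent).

e^(−qT) = e^(−0.037·0.25) = 0.9908;  e^(−rT) = e^(−0.071·0.25) = 0.9824
Put-call parity: C − P = S·e^(−qT) − K·e^(−rT) = 215·0.9908 − 210·0.9824 = 213.0220 − 206.3040 = 6.7180
C = P + (C − P) = 10.27 + (6.7180) = 16.9880

$16.99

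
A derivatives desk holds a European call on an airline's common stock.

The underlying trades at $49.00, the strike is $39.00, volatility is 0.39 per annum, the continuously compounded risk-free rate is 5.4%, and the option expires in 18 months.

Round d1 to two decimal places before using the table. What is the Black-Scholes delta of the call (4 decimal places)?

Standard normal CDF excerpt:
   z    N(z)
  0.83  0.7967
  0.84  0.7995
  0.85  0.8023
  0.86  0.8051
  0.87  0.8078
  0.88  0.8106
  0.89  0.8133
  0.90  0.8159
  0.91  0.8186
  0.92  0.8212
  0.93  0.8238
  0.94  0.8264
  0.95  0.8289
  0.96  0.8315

σ√T = 0.39·√1.5 = 0.4777
ln(S/K) + (r + σ²/2)T = ln(49/39) + (0.054 + 0.39²/2)·1.5 = 0.2283 + 0.1951 = 0.4233
d₁ = 0.4233 / 0.4777 = 0.8863 → 0.89
N(d₁) = N(0.89) = 0.8133
Δ_call = N(d₁) = 0.8133

0.8133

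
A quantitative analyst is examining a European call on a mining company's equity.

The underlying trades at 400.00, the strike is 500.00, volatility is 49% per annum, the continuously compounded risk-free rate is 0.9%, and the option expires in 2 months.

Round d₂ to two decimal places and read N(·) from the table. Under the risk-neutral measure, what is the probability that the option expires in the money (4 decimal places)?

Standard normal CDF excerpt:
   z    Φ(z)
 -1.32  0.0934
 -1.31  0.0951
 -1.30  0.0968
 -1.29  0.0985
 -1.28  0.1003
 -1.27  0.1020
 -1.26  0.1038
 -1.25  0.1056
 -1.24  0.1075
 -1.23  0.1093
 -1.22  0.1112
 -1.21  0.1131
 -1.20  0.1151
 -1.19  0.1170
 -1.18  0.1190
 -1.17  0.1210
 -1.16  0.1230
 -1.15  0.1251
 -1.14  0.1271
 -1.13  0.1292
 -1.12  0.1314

0.1131

σ√T = 0.49 × 0.4082 = 0.2000
d₁ = [ln(400/500) + (0.009 + ½·0.49²)·0.1667] / (σ√T) = (-0.2231 + 0.0215) / 0.2000 = -1.0080 → -1.01
d₂ = -1.0080 − 0.2000 = -1.2080 → -1.21
Risk-neutral Pr[S_T > K] = N(d₂) = N(-1.21) = 0.1131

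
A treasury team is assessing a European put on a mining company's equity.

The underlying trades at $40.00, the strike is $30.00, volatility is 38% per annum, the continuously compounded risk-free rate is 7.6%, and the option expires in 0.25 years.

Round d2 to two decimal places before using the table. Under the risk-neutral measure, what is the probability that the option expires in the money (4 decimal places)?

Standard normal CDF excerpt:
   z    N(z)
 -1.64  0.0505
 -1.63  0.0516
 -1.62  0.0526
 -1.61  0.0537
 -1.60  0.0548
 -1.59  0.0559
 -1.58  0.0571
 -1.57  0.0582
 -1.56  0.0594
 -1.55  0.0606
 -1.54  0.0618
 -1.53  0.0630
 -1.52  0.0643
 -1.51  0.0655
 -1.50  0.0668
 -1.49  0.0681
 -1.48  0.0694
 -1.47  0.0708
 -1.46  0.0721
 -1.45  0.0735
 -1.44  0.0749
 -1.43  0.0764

0.0643

σ√T = 0.38 × 0.5000 = 0.1900
d₁ = [ln(40/30) + (0.076 + 0.38²/2)·0.25] / 0.1900 = [0.2877 + 0.0370] / 0.1900 = 1.7091 which rounds to 1.71
d₂ = d₁ − σ√T = 1.7091 − 0.1900 = 1.5191 which rounds to 1.52
Pr(exercise) under Q = N(−d₂) = N(-1.52) = 0.0643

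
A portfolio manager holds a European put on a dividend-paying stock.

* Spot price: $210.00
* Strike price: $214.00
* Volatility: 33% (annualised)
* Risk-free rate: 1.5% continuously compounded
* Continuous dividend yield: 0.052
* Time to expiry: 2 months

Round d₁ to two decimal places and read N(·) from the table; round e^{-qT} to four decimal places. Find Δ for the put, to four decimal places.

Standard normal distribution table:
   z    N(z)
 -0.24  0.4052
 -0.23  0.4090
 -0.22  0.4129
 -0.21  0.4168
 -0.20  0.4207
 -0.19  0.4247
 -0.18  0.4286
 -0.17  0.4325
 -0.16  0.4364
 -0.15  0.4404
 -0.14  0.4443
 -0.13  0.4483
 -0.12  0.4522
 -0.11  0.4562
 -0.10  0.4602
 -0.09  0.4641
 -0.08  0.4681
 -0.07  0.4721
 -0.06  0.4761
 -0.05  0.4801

-0.5431

σ√T = 0.33·√0.1667 = 0.1347
ln(S/K) + (r − q + σ²/2)T = ln(210/214) + (0.015 − 0.052 + 0.33²/2)·0.1667 = -0.0189 + 0.0029 = -0.0160
d₁ = -0.0160 / 0.1347 = -0.1185 ⇒ -0.12
N(d₁) = N(-0.12) = 0.4522
Δ_put = e^(−qT)·(N(d₁) − 1) = 0.9914·(0.4522 − 1) = -0.5431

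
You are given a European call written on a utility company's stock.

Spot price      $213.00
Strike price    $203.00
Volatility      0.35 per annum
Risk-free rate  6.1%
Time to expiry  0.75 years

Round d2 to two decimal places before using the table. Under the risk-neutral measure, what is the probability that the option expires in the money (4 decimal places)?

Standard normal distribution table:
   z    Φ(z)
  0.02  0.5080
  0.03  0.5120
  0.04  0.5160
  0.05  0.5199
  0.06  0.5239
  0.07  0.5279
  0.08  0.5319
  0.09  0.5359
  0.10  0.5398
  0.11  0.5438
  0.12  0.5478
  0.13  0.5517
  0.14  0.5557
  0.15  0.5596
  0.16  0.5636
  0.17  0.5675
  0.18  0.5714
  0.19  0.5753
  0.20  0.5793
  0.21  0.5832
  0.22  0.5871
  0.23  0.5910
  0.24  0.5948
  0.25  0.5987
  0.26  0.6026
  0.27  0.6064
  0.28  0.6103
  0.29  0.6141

0.5636

σ√T = 0.35 × 0.8660 = 0.3031
d₁ = [ln(213/203) + (0.061 + 0.35²/2)·0.75] / 0.3031 = [0.0481 + 0.0917] / 0.3031 = 0.4611 → 0.46
d₂ = d₁ − σ√T = 0.4611 − 0.3031 = 0.1580 → 0.16
Risk-neutral Pr[S_T > K] = N(d₂) = N(0.16) = 0.5636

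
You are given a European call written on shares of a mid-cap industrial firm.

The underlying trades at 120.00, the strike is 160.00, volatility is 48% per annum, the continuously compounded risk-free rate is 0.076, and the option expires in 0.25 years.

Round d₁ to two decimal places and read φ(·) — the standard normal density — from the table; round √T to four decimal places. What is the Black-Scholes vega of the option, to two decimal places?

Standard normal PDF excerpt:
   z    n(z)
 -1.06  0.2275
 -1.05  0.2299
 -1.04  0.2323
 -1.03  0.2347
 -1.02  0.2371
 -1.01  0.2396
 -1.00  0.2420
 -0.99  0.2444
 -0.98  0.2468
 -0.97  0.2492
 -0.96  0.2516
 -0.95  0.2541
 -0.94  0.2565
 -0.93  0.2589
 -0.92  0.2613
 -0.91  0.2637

14.52

σ√T = 0.48·√0.25 = 0.2400
d₁ = [ln(120/160) + (0.076 + 0.48²/2)·0.25] / 0.2400 = [-0.2877 + 0.0478] / 0.2400 = -0.9995 which rounds to -1.00
√T = √0.25 = 0.5000
φ(d₁) = φ(-1.00) = 0.2420
vega = S·φ(d₁)·√T = 120·0.2420·0.5000 = 14.5200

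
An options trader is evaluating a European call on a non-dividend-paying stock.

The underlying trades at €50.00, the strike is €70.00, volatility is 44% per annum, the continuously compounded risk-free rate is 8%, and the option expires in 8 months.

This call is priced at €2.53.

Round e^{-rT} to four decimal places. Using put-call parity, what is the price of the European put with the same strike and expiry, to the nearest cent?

€18.90

exp(−rT) = exp(−0.08·0.6667) = 0.9481
Put-call parity: C − P = S − K·e^(−rT) = 50 − 70·0.9481 = 50 − 66.3670 = -16.3670
P = C − (C − P) = 2.53 − (-16.3670) = 18.8970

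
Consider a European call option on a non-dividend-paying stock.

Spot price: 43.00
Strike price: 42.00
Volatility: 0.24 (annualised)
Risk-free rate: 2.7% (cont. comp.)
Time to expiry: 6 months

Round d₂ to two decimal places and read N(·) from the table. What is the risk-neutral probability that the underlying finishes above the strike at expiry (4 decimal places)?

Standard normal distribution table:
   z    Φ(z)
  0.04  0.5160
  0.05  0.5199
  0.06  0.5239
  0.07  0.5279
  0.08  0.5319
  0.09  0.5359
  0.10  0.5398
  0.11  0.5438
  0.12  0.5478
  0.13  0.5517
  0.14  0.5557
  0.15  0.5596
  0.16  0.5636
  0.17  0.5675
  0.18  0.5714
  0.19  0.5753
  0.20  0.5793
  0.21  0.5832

0.5517

σ√T = 0.24 × 0.7071 = 0.1697
ln(S/K) + (r + σ²/2)T = ln(43/42) + (0.027 + 0.24²/2)·0.5 = 0.0235 + 0.0279 = 0.0514
d₁ = 0.0514 / 0.1697 = 0.3031 ⇒ 0.30
d₂ = d₁ − σ√T = 0.3031 − 0.1697 = 0.1334 ⇒ 0.13
Risk-neutral Pr[S_T > K] = N(d₂) = N(0.13) = 0.5517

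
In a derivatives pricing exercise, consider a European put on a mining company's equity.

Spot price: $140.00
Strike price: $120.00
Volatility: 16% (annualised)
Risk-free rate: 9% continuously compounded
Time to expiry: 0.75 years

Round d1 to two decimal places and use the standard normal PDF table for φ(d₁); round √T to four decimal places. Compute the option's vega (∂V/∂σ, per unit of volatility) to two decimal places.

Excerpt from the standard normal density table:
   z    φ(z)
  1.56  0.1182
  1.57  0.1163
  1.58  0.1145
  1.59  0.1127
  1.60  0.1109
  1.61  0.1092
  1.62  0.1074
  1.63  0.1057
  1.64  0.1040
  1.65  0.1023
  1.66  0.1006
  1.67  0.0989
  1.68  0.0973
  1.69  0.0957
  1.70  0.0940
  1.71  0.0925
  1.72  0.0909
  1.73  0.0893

σ√T = 0.16·√0.75 = 0.1386
ln(S/K) + (r + σ²/2)T = ln(140/120) + (0.09 + 0.16²/2)·0.75 = 0.1542 + 0.0771 = 0.2313
d₁ = 0.2313 / 0.1386 = 1.6689 → 1.67
√T = √0.75 = 0.8660
φ(d₁) = φ(1.67) = 0.0989
vega = S·φ(d₁)·√T = 140·0.0989·0.8660 = 11.9906
(Call and put vega coincide under Black-Scholes.)

11.99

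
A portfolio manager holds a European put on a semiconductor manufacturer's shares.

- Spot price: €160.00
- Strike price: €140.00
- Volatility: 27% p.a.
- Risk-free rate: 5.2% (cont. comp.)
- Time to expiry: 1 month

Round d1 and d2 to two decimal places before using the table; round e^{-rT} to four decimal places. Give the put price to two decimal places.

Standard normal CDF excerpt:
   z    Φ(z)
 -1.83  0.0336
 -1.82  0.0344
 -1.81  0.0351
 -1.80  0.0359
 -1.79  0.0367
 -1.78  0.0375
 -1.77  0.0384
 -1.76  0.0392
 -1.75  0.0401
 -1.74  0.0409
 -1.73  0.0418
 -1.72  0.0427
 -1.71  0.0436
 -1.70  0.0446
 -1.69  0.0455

T = 0.08333;  σ√T = 0.0779
d₁ = [ln(160/140) + (0.052 + 0.27²/2)·0.08333] / 0.0779 = [0.1335 + 0.0074] / 0.0779 = 1.8078 which rounds to 1.81
d₂ = d₁ − σ√T = 1.8078 − 0.0779 = 1.7298 which rounds to 1.73
e^(−rT) = e^(−0.052·0.08333) = 0.9957
P = 140·0.9957·N(-1.73) − 160·N(-1.81) = 140·0.9957·0.0418 − 160·0.0351 = 5.8268 − 5.6160 = 0.2108

€0.21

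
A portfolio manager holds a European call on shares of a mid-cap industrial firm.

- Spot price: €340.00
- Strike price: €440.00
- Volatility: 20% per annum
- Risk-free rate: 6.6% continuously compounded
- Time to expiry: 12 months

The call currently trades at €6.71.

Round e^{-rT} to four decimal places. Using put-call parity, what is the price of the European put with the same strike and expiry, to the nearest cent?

€78.59

e^(−rT) = e^(−0.066·1) = 0.9361
Put-call parity: C − P = S − K·e^(−rT) = 340 − 440·0.9361 = 340 − 411.8840 = -71.8840
P = C − (C − P) = 6.71 − (-71.8840) = 78.5940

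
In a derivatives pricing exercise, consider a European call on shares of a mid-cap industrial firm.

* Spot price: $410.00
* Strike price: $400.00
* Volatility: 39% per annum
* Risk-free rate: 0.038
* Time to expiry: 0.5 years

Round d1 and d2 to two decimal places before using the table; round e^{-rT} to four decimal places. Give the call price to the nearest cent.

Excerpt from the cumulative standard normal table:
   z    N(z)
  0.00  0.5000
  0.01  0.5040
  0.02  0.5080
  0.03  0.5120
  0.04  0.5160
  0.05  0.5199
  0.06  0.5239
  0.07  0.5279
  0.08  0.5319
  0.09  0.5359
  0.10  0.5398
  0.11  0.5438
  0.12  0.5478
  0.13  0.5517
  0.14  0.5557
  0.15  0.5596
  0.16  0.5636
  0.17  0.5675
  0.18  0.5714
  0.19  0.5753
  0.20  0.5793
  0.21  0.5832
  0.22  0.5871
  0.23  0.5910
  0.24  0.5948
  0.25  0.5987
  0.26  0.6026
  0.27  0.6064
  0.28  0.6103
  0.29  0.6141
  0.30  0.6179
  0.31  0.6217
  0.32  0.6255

$53.96

T = 0.5;  σ√T = 0.2758
d₁ = [ln(410/400) + (0.038 + ½·0.39²)·0.5] / (σ√T) = (0.0247 + 0.0570) / 0.2758 = 0.2963 which rounds to 0.30
d₂ = 0.2963 − 0.2758 = 0.0206 which rounds to 0.02
exp(−rT) = exp(−0.038·0.5) = 0.9812
N(d₁) = N(0.30) = 0.6179;  N(d₂) = N(0.02) = 0.5080
C = 410·0.6179 − 400·0.9812·0.5080 = 253.3390 − 199.3798 = 53.9592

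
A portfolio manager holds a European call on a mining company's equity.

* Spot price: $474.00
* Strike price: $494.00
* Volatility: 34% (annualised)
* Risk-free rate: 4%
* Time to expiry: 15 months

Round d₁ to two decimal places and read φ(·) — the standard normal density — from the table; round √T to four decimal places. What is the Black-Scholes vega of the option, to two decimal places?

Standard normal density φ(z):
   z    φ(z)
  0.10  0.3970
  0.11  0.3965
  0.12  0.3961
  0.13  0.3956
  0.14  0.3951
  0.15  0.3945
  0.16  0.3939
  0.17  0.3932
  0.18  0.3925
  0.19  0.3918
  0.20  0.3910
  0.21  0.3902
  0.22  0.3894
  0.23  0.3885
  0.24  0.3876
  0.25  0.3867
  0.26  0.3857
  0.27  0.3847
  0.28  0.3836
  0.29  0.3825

206.78

σ√T = 0.34 × 1.1180 = 0.3801
d₁ = [ln(474/494) + (0.04 + ½·0.34²)·1.25] / (σ√T) = (-0.0413 + 0.1223) / 0.3801 = 0.2129 ≈ 0.21
√T = √1.25 = 1.1180
φ(d₁) = φ(0.21) = 0.3902
vega = S·φ(d₁)·√T = 474·0.3902·1.1180 = 206.7795
(The put has the same vega.)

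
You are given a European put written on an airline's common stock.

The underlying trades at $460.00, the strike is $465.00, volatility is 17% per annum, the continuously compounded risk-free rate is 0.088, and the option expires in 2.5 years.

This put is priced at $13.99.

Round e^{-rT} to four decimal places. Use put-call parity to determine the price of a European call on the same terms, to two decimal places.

exp(−rT) = exp(−0.088·2.5) = 0.8025
Put-call parity: C − P = S − K·e^(−rT) = 460 − 465·0.8025 = 460 − 373.1625 = 86.8375
C = P + (C − P) = 13.99 + (86.8375) = 100.8275

$100.83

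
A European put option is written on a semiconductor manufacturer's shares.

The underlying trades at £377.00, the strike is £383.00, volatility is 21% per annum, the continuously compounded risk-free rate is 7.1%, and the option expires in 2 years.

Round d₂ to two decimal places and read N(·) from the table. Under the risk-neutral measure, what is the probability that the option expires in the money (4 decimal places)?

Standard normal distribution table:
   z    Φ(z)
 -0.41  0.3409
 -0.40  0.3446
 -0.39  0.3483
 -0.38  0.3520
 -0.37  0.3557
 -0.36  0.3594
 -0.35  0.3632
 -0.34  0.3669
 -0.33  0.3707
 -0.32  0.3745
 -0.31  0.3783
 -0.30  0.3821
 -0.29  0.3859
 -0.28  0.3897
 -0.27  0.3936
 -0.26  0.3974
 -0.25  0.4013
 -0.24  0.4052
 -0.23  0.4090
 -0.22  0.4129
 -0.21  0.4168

σ√T = 0.21 × 1.4142 = 0.2970
ln(S/K) + (r + σ²/2)T = ln(377/383) + (0.071 + 0.21²/2)·2 = -0.0158 + 0.1861 = 0.1703
d₁ = 0.1703 / 0.2970 = 0.5735 which rounds to 0.57
d₂ = d₁ − σ√T = 0.5735 − 0.2970 = 0.2765 which rounds to 0.28
Risk-neutral Pr[S_T < K] = N(−d₂) = N(-0.28) = 0.3897

0.3897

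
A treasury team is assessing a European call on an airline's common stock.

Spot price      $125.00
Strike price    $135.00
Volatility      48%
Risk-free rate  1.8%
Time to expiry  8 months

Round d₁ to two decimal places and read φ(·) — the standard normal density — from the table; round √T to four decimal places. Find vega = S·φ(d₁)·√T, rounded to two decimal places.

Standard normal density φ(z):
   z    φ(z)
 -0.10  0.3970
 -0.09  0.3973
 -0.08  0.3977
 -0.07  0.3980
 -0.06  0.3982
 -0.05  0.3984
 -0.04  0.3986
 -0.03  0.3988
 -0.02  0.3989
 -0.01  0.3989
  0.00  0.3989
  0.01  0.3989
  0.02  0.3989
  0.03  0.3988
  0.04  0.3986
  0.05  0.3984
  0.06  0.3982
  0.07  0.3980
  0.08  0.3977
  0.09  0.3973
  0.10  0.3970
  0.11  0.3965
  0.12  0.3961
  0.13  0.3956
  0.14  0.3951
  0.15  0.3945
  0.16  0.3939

σ√T = 0.48 × 0.8165 = 0.3919
d₁ = [ln(125/135) + (0.018 + ½·0.48²)·0.6667] / (σ√T) = (-0.0770 + 0.0888) / 0.3919 = 0.0302 which rounds to 0.03
√T = √0.6667 = 0.8165
φ(d₁) = φ(0.03) = 0.3988
vega = S·φ(d₁)·√T = 125·0.3988·0.8165 = 40.7025

40.70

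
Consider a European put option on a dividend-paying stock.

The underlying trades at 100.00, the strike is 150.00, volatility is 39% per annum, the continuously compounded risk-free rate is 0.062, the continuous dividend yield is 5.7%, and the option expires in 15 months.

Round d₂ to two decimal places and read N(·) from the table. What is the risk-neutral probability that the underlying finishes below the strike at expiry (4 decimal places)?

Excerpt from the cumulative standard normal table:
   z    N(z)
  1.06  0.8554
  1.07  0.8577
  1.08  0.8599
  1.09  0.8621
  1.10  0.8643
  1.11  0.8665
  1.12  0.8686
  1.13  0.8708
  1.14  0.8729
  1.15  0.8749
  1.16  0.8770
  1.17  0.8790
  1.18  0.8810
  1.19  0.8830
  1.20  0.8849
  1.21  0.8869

0.8708

σ√T = 0.39 × 1.1180 = 0.4360
d₁ = [ln(100/150) + (0.062 − 0.057 + 0.39²/2)·1.25] / 0.4360 = [-0.4055 + 0.1013] / 0.4360 = -0.6975 ⇒ -0.70
d₂ = d₁ − σ√T = -0.6975 − 0.4360 = -1.1336 ⇒ -1.13
Pr(exercise) under Q = N(−d₂) = N(1.13) = 0.8708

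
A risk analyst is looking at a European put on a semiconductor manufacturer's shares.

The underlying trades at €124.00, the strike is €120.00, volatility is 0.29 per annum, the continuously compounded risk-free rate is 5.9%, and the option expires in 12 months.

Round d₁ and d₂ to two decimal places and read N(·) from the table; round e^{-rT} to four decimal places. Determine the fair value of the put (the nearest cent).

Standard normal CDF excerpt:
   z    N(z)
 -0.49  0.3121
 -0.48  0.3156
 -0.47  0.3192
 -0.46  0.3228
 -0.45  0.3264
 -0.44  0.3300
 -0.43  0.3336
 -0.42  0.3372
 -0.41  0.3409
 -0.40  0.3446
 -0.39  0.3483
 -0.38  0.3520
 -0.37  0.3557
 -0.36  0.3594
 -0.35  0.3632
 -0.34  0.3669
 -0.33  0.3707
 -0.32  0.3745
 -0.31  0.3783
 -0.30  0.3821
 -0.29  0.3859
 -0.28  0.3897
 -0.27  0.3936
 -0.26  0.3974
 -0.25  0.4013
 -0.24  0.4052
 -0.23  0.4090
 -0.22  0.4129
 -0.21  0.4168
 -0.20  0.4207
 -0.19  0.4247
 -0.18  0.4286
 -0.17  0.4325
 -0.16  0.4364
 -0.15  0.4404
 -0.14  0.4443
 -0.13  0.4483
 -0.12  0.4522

σ√T = 0.29 × 1.0000 = 0.2900
d₁ = [ln(124/120) + (0.059 + 0.29²/2)·1] / 0.2900 = [0.0328 + 0.1011] / 0.2900 = 0.4615 which rounds to 0.46
d₂ = d₁ − σ√T = 0.4615 − 0.2900 = 0.1715 which rounds to 0.17
exp(−rT) = exp(−0.059·1) = 0.9427
P = 120·0.9427·N(-0.17) − 124·N(-0.46) = 120·0.9427·0.4325 − 124·0.3228 = 48.9261 − 40.0272 = 8.8989

€8.90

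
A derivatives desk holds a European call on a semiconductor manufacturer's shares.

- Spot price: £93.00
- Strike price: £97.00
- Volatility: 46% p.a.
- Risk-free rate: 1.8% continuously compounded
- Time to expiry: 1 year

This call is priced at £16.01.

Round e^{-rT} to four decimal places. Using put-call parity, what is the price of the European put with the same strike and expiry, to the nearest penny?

£18.28

e^(−rT) = e^(−0.018·1) = 0.9822
Put-call parity: C − P = S − K·e^(−rT) = 93 − 97·0.9822 = 93 − 95.2734 = -2.2734
P = C − (C − P) = 16.01 − (-2.2734) = 18.2834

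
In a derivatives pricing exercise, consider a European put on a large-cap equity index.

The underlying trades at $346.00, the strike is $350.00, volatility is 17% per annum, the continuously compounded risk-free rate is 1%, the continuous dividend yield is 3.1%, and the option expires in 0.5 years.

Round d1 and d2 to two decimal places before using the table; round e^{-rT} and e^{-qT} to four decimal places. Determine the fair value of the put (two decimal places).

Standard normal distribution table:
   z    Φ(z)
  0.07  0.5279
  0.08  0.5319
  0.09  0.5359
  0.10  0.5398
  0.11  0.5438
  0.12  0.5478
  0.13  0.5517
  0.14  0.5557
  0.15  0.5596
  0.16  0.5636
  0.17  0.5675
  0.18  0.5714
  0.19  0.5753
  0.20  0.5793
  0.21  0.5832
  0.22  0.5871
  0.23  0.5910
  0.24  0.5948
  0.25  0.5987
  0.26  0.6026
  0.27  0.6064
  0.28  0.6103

$20.52

σ√T = 0.17 × 0.7071 = 0.1202
d₁ = [ln(346/350) + (0.01 − 0.031 + 0.17²/2)·0.5] / 0.1202 = [-0.0115 − 0.0033] / 0.1202 = -0.1229 which rounds to -0.12
d₂ = d₁ − σ√T = -0.1229 − 0.1202 = -0.2431 which rounds to -0.24
exp(−qT) = exp(−0.031·0.5) = 0.9846;  exp(−rT) = exp(−0.01·0.5) = 0.9950
N(−d₂) = N(0.24) = 0.5948;  N(−d₁) = N(0.12) = 0.5478
P = 350·0.9950·0.5948 − 346·0.9846·0.5478 = 207.1391 − 186.6199 = 20.5192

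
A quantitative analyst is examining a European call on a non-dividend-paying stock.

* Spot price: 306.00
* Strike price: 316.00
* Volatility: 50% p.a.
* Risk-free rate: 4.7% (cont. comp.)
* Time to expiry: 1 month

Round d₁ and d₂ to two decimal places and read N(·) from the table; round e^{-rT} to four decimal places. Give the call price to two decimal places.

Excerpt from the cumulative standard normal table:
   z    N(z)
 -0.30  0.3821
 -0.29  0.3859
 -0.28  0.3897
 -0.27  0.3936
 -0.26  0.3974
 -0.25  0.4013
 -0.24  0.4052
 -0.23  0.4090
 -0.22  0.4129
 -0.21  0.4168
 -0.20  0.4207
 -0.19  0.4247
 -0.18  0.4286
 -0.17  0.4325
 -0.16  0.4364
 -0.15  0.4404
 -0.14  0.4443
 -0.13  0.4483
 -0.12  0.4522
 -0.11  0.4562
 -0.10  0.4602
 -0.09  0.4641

14.48

T = 0.08333;  σ√T = 0.1443
ln(S/K) + (r + σ²/2)T = ln(306/316) + (0.047 + 0.5²/2)·0.08333 = -0.0322 + 0.0143 = -0.0178
d₁ = -0.0178 / 0.1443 = -0.1235 ⇒ -0.12
d₂ = d₁ − σ√T = -0.1235 − 0.1443 = -0.2678 ⇒ -0.27
exp(−rT) = exp(−0.047·0.08333) = 0.9961
N(d₁) = N(-0.12) = 0.4522;  N(d₂) = N(-0.27) = 0.3936
C = 306·0.4522 − 316·0.9961·0.3936 = 138.3732 − 123.8925 = 14.4807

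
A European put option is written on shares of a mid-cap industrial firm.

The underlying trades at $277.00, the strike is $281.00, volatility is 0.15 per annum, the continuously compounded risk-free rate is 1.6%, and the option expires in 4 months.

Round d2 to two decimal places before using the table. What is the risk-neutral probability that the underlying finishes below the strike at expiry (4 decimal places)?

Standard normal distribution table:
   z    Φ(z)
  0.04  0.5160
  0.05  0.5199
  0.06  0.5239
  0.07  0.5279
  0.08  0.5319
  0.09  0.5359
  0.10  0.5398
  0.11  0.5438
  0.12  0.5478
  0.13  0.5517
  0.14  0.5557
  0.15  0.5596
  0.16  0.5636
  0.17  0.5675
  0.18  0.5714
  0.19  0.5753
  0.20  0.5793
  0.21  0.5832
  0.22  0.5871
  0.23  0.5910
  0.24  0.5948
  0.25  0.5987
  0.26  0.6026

0.5596

σ√T = 0.15·√0.3333 = 0.0866
d₁ = [ln(277/281) + (0.016 + 0.15²/2)·0.3333] / 0.0866 = [-0.0143 + 0.0091] / 0.0866 = -0.0607 which rounds to -0.06
d₂ = d₁ − σ√T = -0.0607 − 0.0866 = -0.1473 which rounds to -0.15
Risk-neutral Pr[S_T < K] = N(−d₂) = N(0.15) = 0.5596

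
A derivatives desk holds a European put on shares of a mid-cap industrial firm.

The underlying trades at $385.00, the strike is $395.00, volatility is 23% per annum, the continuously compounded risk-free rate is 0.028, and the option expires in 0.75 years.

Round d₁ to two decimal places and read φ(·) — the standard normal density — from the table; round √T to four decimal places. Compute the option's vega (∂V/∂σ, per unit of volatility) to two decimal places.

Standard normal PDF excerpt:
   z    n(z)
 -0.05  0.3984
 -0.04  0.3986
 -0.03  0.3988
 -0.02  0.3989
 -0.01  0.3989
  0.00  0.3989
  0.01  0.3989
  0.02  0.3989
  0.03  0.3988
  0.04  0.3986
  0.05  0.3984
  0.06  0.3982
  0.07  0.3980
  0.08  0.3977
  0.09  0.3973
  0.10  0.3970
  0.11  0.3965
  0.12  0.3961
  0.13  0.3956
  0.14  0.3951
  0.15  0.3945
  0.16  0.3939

132.60

σ√T = 0.23·√0.75 = 0.1992
d₁ = [ln(385/395) + (0.028 + 0.23²/2)·0.75] / 0.1992 = [-0.0256 + 0.0408] / 0.1992 = 0.0763 ≈ 0.08
√T = √0.75 = 0.8660
φ(d₁) = φ(0.08) = 0.3977
vega = S·φ(d₁)·√T = 385·0.3977·0.8660 = 132.5972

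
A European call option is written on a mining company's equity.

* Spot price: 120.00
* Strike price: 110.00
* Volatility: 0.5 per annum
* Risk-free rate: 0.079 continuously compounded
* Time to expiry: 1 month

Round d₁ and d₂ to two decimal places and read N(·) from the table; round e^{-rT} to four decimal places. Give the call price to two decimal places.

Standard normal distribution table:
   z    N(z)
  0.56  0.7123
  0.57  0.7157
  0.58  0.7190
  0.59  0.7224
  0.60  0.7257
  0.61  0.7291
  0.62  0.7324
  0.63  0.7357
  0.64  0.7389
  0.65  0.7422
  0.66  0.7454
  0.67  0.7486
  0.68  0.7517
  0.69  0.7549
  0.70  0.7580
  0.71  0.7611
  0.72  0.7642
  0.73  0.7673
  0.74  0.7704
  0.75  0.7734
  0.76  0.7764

13.14

T = 0.08333;  σ√T = 0.1443
d₁ = [ln(120/110) + (0.079 + ½·0.5²)·0.08333] / (σ√T) = (0.0870 + 0.0170) / 0.1443 = 0.7206 ≈ 0.72
d₂ = 0.7206 − 0.1443 = 0.5763 ≈ 0.58
exp(−rT) = exp(−0.079·0.08333) = 0.9934
N(d₁) = N(0.72) = 0.7642;  N(d₂) = N(0.58) = 0.7190
C = 120·0.7642 − 110·0.9934·0.7190 = 91.7040 − 78.5680 = 13.1360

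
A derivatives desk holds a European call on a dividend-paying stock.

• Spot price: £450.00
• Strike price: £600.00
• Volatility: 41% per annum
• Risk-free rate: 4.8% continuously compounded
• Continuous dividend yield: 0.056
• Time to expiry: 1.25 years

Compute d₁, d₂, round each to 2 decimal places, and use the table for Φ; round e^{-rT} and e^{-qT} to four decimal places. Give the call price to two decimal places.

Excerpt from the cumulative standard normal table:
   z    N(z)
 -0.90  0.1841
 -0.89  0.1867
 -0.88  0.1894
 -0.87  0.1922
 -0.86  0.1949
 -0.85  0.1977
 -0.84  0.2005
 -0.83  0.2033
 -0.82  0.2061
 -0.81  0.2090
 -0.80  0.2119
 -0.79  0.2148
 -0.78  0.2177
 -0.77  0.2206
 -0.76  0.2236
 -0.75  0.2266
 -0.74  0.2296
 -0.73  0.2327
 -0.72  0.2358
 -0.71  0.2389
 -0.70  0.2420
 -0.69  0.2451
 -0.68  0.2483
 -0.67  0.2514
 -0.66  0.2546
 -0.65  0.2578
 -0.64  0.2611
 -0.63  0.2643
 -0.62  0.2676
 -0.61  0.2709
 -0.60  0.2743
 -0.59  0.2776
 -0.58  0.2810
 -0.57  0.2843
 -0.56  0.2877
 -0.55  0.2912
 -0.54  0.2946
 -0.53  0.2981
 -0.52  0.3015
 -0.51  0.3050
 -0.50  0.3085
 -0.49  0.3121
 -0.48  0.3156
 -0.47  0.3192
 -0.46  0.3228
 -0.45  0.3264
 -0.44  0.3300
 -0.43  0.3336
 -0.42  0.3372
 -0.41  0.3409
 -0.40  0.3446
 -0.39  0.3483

T = 1.25;  σ√T = 0.4584
d₁ = [ln(450/600) + (0.048 − 0.056 + 0.41²/2)·1.25] / 0.4584 = [-0.2877 + 0.0951] / 0.4584 = -0.4202 → -0.42
d₂ = d₁ − σ√T = -0.4202 − 0.4584 = -0.8786 → -0.88
exp(−qT) = exp(−0.056·1.25) = 0.9324;  exp(−rT) = exp(−0.048·1.25) = 0.9418
C = 450·0.9324·N(-0.42) − 600·0.9418·N(-0.88) = 450·0.9324·0.3372 − 600·0.9418·0.1894 = 141.4824 − 107.0262 = 34.4562

£34.46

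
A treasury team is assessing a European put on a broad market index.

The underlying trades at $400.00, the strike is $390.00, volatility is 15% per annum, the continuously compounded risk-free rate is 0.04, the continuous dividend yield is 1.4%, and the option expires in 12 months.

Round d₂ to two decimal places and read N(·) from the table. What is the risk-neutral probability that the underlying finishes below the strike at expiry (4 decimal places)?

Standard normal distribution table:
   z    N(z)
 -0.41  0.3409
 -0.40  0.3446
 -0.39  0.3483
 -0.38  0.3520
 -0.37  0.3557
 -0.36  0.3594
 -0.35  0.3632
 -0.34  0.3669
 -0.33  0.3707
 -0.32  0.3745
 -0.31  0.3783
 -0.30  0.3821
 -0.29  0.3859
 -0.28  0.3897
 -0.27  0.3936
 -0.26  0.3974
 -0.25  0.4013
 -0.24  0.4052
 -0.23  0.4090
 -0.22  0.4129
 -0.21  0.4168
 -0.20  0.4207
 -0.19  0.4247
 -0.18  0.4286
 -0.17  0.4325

σ√T = 0.15·√1 = 0.1500
d₁ = [ln(400/390) + (0.04 − 0.014 + 0.15²/2)·1] / 0.1500 = [0.0253 + 0.0373] / 0.1500 = 0.4171 ≈ 0.42
d₂ = d₁ − σ√T = 0.4171 − 0.1500 = 0.2671 ≈ 0.27
Risk-neutral Pr[S_T < K] = N(−d₂) = N(-0.27) = 0.3936

0.3936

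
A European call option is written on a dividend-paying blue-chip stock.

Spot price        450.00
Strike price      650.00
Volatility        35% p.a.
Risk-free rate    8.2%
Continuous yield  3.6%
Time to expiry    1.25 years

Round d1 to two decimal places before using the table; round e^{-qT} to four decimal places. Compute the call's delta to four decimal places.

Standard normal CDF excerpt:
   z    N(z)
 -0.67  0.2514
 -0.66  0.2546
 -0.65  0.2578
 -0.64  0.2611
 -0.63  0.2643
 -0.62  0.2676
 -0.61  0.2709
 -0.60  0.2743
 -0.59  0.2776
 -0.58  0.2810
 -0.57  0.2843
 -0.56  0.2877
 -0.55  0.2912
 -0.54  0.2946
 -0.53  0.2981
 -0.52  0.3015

0.2622

T = 1.25;  σ√T = 0.3913
ln(S/K) + (r − q + σ²/2)T = ln(450/650) + (0.082 − 0.036 + 0.35²/2)·1.25 = -0.3677 + 0.1341 = -0.2337
d₁ = -0.2337 / 0.3913 = -0.5971 which rounds to -0.60
N(d₁) = N(-0.60) = 0.2743
Δ_call = exp(−qT)·N(d₁) = 0.9560·0.2743 = 0.2622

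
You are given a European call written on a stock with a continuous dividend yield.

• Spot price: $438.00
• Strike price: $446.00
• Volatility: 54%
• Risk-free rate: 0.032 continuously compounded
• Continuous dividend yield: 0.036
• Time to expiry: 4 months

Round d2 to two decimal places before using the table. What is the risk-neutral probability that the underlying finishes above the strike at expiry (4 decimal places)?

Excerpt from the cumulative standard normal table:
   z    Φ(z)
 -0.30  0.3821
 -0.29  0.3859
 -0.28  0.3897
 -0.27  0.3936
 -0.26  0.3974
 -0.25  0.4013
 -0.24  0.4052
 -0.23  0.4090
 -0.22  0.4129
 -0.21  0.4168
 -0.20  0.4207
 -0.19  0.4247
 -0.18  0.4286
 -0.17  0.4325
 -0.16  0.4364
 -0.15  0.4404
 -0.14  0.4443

0.4129

T = 0.3333;  σ√T = 0.3118
d₁ = [ln(438/446) + (0.032 − 0.036 + 0.54²/2)·0.3333] / 0.3118 = [-0.0181 + 0.0473] / 0.3118 = 0.0936 ⇒ 0.09
d₂ = d₁ − σ√T = 0.0936 − 0.3118 = -0.2182 ⇒ -0.22
Pr(exercise) under Q = N(d₂) = 0.4129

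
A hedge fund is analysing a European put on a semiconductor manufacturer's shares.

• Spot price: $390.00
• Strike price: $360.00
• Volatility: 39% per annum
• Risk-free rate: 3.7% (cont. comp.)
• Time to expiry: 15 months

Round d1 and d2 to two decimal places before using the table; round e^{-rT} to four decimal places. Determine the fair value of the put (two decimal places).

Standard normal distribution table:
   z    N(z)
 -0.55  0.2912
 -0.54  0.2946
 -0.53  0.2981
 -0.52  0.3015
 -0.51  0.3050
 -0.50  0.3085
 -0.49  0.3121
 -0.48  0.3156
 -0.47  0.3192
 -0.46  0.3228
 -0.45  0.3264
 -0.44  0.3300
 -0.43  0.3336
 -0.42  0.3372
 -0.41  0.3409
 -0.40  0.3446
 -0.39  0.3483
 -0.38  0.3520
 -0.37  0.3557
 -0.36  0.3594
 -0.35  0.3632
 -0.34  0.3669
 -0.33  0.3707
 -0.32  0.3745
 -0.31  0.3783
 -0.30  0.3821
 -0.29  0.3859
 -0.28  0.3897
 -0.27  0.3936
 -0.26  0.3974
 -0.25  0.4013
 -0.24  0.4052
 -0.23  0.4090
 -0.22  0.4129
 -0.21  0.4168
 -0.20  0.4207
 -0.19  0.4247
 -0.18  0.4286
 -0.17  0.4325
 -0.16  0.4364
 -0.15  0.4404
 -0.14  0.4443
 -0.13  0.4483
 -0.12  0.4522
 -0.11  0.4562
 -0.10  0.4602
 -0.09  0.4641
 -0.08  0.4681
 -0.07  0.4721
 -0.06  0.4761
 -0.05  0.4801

$43.32

T = 1.25;  σ√T = 0.4360
d₁ = [ln(390/360) + (0.037 + 0.39²/2)·1.25] / 0.4360 = [0.0800 + 0.1413] / 0.4360 = 0.5077 → 0.51
d₂ = d₁ − σ√T = 0.5077 − 0.4360 = 0.0716 → 0.07
exp(−rT) = exp(−0.037·1.25) = 0.9548
P = 360·0.9548·N(-0.07) − 390·N(-0.51) = 360·0.9548·0.4721 − 390·0.3050 = 162.2740 − 118.9500 = 43.3240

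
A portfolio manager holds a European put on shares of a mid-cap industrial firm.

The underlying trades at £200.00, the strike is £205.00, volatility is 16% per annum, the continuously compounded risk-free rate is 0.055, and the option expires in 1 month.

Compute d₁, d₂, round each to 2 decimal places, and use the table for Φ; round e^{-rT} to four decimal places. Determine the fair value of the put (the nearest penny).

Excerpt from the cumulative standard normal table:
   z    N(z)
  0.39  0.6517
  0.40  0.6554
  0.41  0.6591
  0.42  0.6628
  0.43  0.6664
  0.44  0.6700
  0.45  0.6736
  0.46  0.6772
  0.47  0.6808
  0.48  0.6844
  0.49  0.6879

£6.37

T = 0.08333;  σ√T = 0.0462
d₁ = [ln(200/205) + (0.055 + ½·0.16²)·0.08333] / (σ√T) = (-0.0247 + 0.0056) / 0.0462 = -0.4123 → -0.41
d₂ = -0.4123 − 0.0462 = -0.4585 → -0.46
exp(−rT) = exp(−0.055·0.08333) = 0.9954
N(−d₂) = N(0.46) = 0.6772;  N(−d₁) = N(0.41) = 0.6591
P = 205·0.9954·0.6772 − 200·0.6591 = 138.1874 − 131.8200 = 6.3674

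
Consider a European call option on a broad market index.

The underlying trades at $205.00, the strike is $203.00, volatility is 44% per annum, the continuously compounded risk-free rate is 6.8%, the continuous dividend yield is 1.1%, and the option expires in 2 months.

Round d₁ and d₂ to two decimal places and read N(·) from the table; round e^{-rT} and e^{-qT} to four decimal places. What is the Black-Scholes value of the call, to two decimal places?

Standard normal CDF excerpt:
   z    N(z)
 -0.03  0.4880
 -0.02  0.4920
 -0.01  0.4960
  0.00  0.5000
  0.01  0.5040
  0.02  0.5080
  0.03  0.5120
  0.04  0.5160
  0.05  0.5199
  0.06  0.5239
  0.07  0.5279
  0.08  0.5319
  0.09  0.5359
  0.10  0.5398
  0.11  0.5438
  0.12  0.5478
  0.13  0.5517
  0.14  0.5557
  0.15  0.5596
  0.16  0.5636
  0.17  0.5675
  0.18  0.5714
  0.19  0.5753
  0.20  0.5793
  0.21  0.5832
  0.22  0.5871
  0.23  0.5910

σ√T = 0.44·√0.1667 = 0.1796
d₁ = [ln(205/203) + (0.068 − 0.011 + 0.44²/2)·0.1667] / 0.1796 = [0.0098 + 0.0256] / 0.1796 = 0.1973 ⇒ 0.20
d₂ = d₁ − σ√T = 0.1973 − 0.1796 = 0.0177 ⇒ 0.02
exp(−qT) = exp(−0.011·0.1667) = 0.9982;  exp(−rT) = exp(−0.068·0.1667) = 0.9887
N(d₁) = N(0.20) = 0.5793;  N(d₂) = N(0.02) = 0.5080
C = 205·0.9982·0.5793 − 203·0.9887·0.5080 = 118.5427 − 101.9587 = 16.5840

$16.58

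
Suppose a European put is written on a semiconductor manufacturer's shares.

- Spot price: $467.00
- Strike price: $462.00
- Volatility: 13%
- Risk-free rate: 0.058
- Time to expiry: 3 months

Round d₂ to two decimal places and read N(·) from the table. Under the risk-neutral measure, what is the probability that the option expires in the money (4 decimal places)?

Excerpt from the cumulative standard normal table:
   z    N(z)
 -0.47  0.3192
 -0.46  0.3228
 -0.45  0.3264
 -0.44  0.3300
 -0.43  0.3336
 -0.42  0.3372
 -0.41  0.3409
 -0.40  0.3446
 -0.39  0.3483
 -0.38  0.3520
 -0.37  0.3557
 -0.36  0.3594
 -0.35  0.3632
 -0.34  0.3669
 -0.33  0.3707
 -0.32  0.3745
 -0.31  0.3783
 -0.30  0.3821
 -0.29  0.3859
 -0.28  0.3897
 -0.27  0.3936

σ√T = 0.13 × 0.5000 = 0.0650
ln(S/K) + (r + σ²/2)T = ln(467/462) + (0.058 + 0.13²/2)·0.25 = 0.0108 + 0.0166 = 0.0274
d₁ = 0.0274 / 0.0650 = 0.4212 ⇒ 0.42
d₂ = d₁ − σ√T = 0.4212 − 0.0650 = 0.3562 ⇒ 0.36
Pr(exercise) under Q = N(−d₂) = N(-0.36) = 0.3594

0.3594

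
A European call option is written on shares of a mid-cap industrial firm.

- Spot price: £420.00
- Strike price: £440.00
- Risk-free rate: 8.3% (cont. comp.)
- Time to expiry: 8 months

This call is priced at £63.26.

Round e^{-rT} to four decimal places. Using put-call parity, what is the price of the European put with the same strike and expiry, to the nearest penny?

£59.59

e^(−rT) = e^(−0.083·0.6667) = 0.9462
Put-call parity: C − P = S − K·e^(−rT) = 420 − 440·0.9462 = 420 − 416.3280 = 3.6720
P = C − (C − P) = 63.26 − (3.6720) = 59.5880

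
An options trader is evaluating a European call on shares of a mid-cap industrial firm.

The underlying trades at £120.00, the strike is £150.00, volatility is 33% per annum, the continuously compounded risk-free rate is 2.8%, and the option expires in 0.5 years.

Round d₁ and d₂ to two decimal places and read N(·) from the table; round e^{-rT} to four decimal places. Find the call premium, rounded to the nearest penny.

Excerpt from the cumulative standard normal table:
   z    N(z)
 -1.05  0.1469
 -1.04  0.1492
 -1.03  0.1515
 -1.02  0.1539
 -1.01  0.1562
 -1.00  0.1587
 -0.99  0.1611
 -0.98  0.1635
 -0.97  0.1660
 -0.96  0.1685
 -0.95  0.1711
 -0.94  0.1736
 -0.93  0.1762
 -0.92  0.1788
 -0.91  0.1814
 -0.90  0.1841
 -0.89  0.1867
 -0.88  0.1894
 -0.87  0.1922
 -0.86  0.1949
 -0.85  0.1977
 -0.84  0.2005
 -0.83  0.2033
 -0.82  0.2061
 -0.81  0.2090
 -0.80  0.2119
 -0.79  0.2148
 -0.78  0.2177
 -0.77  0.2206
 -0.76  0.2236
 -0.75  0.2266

£3.02

σ√T = 0.33·√0.5 = 0.2333
d₁ = [ln(120/150) + (0.028 + 0.33²/2)·0.5] / 0.2333 = [-0.2231 + 0.0412] / 0.2333 = -0.7796 → -0.78
d₂ = d₁ − σ√T = -0.7796 − 0.2333 = -1.0130 → -1.01
exp(−rT) = exp(−0.028·0.5) = 0.9861
N(d₁) = N(-0.78) = 0.2177;  N(d₂) = N(-1.01) = 0.1562
C = 120·0.2177 − 150·0.9861·0.1562 = 26.1240 − 23.1043 = 3.0197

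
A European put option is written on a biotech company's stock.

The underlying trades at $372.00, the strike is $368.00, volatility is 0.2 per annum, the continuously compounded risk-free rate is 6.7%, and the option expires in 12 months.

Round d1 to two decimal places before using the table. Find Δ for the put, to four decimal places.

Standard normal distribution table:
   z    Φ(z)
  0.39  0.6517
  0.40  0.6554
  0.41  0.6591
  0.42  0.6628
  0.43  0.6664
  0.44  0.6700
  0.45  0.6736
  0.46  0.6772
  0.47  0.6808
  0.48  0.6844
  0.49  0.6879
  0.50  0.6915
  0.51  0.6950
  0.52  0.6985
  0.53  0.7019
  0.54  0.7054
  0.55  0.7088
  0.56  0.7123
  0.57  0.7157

σ√T = 0.2·√1 = 0.2000
d₁ = [ln(372/368) + (0.067 + 0.2²/2)·1] / 0.2000 = [0.0108 + 0.0870] / 0.2000 = 0.4891 which rounds to 0.49
N(d₁) = N(0.49) = 0.6879
Δ_put = N(d₁) − 1 = 0.6879 − 1 = -0.3121

-0.3121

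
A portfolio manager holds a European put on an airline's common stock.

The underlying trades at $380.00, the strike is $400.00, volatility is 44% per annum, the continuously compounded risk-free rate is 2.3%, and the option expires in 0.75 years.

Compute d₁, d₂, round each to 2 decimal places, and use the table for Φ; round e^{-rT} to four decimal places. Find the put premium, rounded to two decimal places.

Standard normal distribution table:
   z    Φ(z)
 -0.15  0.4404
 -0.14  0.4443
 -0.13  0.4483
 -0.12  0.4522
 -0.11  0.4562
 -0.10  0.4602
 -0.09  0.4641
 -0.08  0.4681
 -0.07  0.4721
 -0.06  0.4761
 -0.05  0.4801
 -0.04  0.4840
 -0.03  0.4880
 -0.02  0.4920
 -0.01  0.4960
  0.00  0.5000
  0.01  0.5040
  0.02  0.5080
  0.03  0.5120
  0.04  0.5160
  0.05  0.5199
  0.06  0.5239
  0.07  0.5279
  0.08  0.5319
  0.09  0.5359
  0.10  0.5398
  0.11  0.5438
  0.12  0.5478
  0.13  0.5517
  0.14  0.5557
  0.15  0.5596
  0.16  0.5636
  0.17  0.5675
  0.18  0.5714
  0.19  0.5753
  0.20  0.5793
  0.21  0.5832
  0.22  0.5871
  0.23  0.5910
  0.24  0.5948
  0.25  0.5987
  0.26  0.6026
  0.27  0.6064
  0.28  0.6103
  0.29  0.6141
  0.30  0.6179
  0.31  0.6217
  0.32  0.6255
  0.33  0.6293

σ√T = 0.44 × 0.8660 = 0.3811
d₁ = [ln(380/400) + (0.023 + 0.44²/2)·0.75] / 0.3811 = [-0.0513 + 0.0898] / 0.3811 = 0.1012 ⇒ 0.10
d₂ = d₁ − σ√T = 0.1012 − 0.3811 = -0.2799 ⇒ -0.28
e^(−rT) = e^(−0.023·0.75) = 0.9829
N(−d₂) = N(0.28) = 0.6103;  N(−d₁) = N(-0.10) = 0.4602
P = 400·0.9829·0.6103 − 380·0.4602 = 239.9455 − 174.8760 = 65.0695

$65.07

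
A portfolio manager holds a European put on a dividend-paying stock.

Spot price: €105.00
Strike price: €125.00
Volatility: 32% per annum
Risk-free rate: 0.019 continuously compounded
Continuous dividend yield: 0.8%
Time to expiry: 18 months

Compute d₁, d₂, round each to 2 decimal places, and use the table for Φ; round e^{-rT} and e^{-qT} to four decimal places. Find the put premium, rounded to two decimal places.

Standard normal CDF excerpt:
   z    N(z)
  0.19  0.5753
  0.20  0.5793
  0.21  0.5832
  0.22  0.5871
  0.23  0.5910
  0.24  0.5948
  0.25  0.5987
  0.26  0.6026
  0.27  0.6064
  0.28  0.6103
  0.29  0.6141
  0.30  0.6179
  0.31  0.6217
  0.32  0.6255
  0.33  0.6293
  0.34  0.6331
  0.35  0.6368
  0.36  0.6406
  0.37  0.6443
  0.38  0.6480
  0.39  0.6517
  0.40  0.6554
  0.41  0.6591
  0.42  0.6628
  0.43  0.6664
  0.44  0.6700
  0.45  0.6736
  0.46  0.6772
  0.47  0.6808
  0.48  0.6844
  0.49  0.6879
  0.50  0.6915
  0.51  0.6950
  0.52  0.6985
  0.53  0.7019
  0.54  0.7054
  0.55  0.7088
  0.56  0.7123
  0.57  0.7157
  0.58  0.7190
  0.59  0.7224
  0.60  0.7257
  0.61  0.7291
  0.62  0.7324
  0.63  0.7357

σ√T = 0.32·√1.5 = 0.3919
d₁ = [ln(105/125) + (0.019 − 0.008 + 0.32²/2)·1.5] / 0.3919 = [-0.1744 + 0.0933] / 0.3919 = -0.2068 → -0.21
d₂ = d₁ − σ√T = -0.2068 − 0.3919 = -0.5987 → -0.60
e^(−qT) = e^(−0.008·1.5) = 0.9881;  e^(−rT) = e^(−0.019·1.5) = 0.9719
P = 125·0.9719·N(0.60) − 105·0.9881·N(0.21) = 125·0.9719·0.7257 − 105·0.9881·0.5832 = 88.1635 − 60.5073 = 27.6562

€27.66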